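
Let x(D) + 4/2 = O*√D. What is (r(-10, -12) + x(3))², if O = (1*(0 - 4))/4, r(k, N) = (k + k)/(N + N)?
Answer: 157/36 + 7*√3/3 ≈ 8.4026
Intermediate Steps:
r(k, N) = k/N (r(k, N) = (2*k)/((2*N)) = (2*k)*(1/(2*N)) = k/N)
O = -1 (O = (1*(-4))*(¼) = -4*¼ = -1)
x(D) = -2 - √D
(r(-10, -12) + x(3))² = (-10/(-12) + (-2 - √3))² = (-10*(-1/12) + (-2 - √3))² = (⅚ + (-2 - √3))² = (-7/6 - √3)²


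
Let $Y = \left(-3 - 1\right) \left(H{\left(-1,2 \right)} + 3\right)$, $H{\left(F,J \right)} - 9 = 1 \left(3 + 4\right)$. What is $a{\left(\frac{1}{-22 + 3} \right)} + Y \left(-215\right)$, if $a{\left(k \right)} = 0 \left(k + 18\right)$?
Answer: $16340$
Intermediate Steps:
$H{\left(F,J \right)} = 16$ ($H{\left(F,J \right)} = 9 + 1 \left(3 + 4\right) = 9 + 1 \cdot 7 = 9 + 7 = 16$)
$a{\left(k \right)} = 0$ ($a{\left(k \right)} = 0 \left(18 + k\right) = 0$)
$Y = -76$ ($Y = \left(-3 - 1\right) \left(16 + 3\right) = \left(-4\right) 19 = -76$)
$a{\left(\frac{1}{-22 + 3} \right)} + Y \left(-215\right) = 0 - -16340 = 0 + 16340 = 16340$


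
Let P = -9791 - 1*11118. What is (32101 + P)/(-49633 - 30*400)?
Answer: -11192/61633 ≈ -0.18159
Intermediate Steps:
P = -20909 (P = -9791 - 11118 = -20909)
(32101 + P)/(-49633 - 30*400) = (32101 - 20909)/(-49633 - 30*400) = 11192/(-49633 - 12000) = 11192/(-61633) = 11192*(-1/61633) = -11192/61633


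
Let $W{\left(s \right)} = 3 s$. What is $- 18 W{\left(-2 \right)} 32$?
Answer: $3456$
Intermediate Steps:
$- 18 W{\left(-2 \right)} 32 = - 18 \cdot 3 \left(-2\right) 32 = \left(-18\right) \left(-6\right) 32 = 108 \cdot 32 = 3456$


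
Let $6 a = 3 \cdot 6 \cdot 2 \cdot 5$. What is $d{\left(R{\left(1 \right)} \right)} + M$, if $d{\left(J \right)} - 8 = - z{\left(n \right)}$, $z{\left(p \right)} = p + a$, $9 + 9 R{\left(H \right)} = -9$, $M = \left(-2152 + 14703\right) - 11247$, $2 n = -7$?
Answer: $\frac{2571}{2} \approx 1285.5$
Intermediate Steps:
$n = - \frac{7}{2}$ ($n = \frac{1}{2} \left(-7\right) = - \frac{7}{2} \approx -3.5$)
$M = 1304$ ($M = 12551 - 11247 = 1304$)
$R{\left(H \right)} = -2$ ($R{\left(H \right)} = -1 + \frac{1}{9} \left(-9\right) = -1 - 1 = -2$)
$a = 30$ ($a = \frac{3 \cdot 6 \cdot 2 \cdot 5}{6} = \frac{18 \cdot 2 \cdot 5}{6} = \frac{36 \cdot 5}{6} = \frac{1}{6} \cdot 180 = 30$)
$z{\left(p \right)} = 30 + p$ ($z{\left(p \right)} = p + 30 = 30 + p$)
$d{\left(J \right)} = - \frac{37}{2}$ ($d{\left(J \right)} = 8 - \left(30 - \frac{7}{2}\right) = 8 - \frac{53}{2} = - \frac{37}{2}$)
$d{\left(R{\left(1 \right)} \right)} + M = - \frac{37}{2} + 1304 = \frac{2571}{2}$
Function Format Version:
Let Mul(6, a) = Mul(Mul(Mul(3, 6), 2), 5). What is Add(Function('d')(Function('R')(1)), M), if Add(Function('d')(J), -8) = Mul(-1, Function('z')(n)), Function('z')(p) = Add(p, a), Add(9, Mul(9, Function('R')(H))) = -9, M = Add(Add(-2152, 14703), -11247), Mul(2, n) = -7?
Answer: Rational(2571, 2) ≈ 1285.5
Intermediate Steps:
n = Rational(-7, 2) (n = Mul(Rational(1, 2), -7) = Rational(-7, 2) ≈ -3.5000)
M = 1304 (M = Add(12551, -11247) = 1304)
Function('R')(H) = -2 (Function('R')(H) = Add(-1, Mul(Rational(1, 9), -9)) = Add(-1, -1) = -2)
a = 30 (a = Mul(Rational(1, 6), Mul(Mul(Mul(3, 6), 2), 5)) = Mul(Rational(1, 6), Mul(Mul(18, 2), 5)) = Mul(Rational(1, 6), Mul(36, 5)) = Mul(Rational(1, 6), 180) = 30)
Function('z')(p) = Add(30, p) (Function('z')(p) = Add(p, 30) = Add(30, p))
Function('d')(J) = Rational(-37, 2) (Function('d')(J) = Add(8, Mul(-1, Add(30, Rational(-7, 2)))) = Add(8, Mul(-1, Rational(53, 2))) = Add(8, Rational(-53, 2)) = Rational(-37, 2))
Add(Function('d')(Function('R')(1)), M) = Add(Rational(-37, 2), 1304) = Rational(2571, 2)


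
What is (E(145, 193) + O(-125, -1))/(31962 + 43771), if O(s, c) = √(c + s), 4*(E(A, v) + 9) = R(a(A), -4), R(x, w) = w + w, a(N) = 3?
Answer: -11/75733 + 3*I*√14/75733 ≈ -0.00014525 + 0.00014822*I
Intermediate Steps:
R(x, w) = 2*w
E(A, v) = -11 (E(A, v) = -9 + (2*(-4))/4 = -9 + (¼)*(-8) = -9 - 2 = -11)
(E(145, 193) + O(-125, -1))/(31962 + 43771) = (-11 + √(-1 - 125))/(31962 + 43771) = (-11 + √(-126))/75733 = (-11 + 3*I*√14)*(1/75733) = -11/75733 + 3*I*√14/75733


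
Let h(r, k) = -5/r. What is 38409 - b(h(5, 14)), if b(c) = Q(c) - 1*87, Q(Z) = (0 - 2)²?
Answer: 38492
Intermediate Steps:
Q(Z) = 4 (Q(Z) = (-2)² = 4)
b(c) = -83 (b(c) = 4 - 1*87 = 4 - 87 = -83)
38409 - b(h(5, 14)) = 38409 - 1*(-83) = 38409 + 83 = 38492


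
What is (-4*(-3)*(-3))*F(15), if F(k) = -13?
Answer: 468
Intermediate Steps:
(-4*(-3)*(-3))*F(15) = (-4*(-3)*(-3))*(-13) = (12*(-3))*(-13) = -36*(-13) = 468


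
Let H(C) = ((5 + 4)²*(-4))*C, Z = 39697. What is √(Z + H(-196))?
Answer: √103201 ≈ 321.25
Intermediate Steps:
H(C) = -324*C (H(C) = (9²*(-4))*C = (81*(-4))*C = -324*C)
√(Z + H(-196)) = √(39697 - 324*(-196)) = √(39697 + 63504) = √103201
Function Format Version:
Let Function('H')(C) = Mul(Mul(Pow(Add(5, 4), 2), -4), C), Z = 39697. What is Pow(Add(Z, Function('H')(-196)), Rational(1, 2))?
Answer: Pow(103201, Rational(1, 2)) ≈ 321.25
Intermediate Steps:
Function('H')(C) = Mul(-324, C) (Function('H')(C) = Mul(Mul(Pow(9, 2), -4), C) = Mul(Mul(81, -4), C) = Mul(-324, C))
Pow(Add(Z, Function('H')(-196)), Rational(1, 2)) = Pow(Add(39697, Mul(-324, -196)), Rational(1, 2)) = Pow(Add(39697, 63504), Rational(1, 2)) = Pow(103201, Rational(1, 2))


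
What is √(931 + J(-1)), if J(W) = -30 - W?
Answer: √902 ≈ 30.033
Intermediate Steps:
√(931 + J(-1)) = √(931 + (-30 - 1*(-1))) = √(931 + (-30 + 1)) = √(931 - 29) = √902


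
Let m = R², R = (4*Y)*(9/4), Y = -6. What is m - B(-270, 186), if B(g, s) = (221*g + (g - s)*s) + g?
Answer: 147672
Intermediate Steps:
B(g, s) = 222*g + s*(g - s) (B(g, s) = (221*g + s*(g - s)) + g = 222*g + s*(g - s))
R = -54 (R = (4*(-6))*(9/4) = -216/4 = -24*9/4 = -54)
m = 2916 (m = (-54)² = 2916)
m - B(-270, 186) = 2916 - (-1*186² + 222*(-270) - 270*186) = 2916 - (-1*34596 - 59940 - 50220) = 2916 - (-34596 - 59940 - 50220) = 2916 - 1*(-144756) = 2916 + 144756 = 147672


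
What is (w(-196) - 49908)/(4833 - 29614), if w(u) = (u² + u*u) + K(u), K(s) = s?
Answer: -26728/24781 ≈ -1.0786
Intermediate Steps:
w(u) = u + 2*u² (w(u) = (u² + u*u) + u = (u² + u²) + u = 2*u² + u = u + 2*u²)
(w(-196) - 49908)/(4833 - 29614) = (-196*(1 + 2*(-196)) - 49908)/(4833 - 29614) = (-196*(1 - 392) - 49908)/(-24781) = (-196*(-391) - 49908)*(-1/24781) = (76636 - 49908)*(-1/24781) = 26728*(-1/24781) = -26728/24781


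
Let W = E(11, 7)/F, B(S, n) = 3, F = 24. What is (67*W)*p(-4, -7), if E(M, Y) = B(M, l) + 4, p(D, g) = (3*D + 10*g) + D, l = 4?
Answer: -20167/12 ≈ -1680.6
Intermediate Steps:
p(D, g) = 4*D + 10*g
E(M, Y) = 7 (E(M, Y) = 3 + 4 = 7)
W = 7/24 ≈ 0.29167
(67*W)*p(-4, -7) = (67*(7/24))*(4*(-4) + 10*(-7)) = 469*(-16 - 70)/24 = (469/24)*(-86) = -20167/12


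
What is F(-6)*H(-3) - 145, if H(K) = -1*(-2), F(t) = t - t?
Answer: -145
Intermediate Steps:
F(t) = 0
H(K) = 2
F(-6)*H(-3) - 145 = 0*2 - 145 = 0 - 145 = -145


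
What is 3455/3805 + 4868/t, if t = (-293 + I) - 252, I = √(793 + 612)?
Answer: -90735262/11248341 - 1217*√1405/73905 ≈ -8.6838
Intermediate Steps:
I = √1405 ≈ 37.483
t = -545 + √1405 (t = (-293 + √1405) - 252 = -545 + √1405 ≈ -507.52)
3455/3805 + 4868/t = 3455/3805 + 4868/(-545 + √1405) = 3455*(1/3805) + 4868/(-545 + √1405) = 691/761 + 4868/(-545 + √1405)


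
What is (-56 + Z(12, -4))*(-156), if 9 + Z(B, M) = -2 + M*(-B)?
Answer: 2964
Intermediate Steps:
Z(B, M) = -11 - B*M (Z(B, M) = -9 + (-2 + M*(-B)) = -9 + (-2 - B*M) = -11 - B*M)
(-56 + Z(12, -4))*(-156) = (-56 + (-11 - 1*12*(-4)))*(-156) = (-56 + (-11 + 48))*(-156) = (-56 + 37)*(-156) = -19*(-156) = 2964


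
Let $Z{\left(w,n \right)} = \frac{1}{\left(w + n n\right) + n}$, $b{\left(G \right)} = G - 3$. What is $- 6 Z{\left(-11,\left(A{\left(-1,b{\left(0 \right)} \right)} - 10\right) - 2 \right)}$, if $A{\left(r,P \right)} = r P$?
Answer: $- \frac{6}{61} \approx -0.098361$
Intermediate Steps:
$b{\left(G \right)} = -3 + G$
$A{\left(r,P \right)} = P r$
$Z{\left(w,n \right)} = \frac{1}{n + w + n^{2}}$ ($Z{\left(w,n \right)} = \frac{1}{\left(w + n^{2}\right) + n} = \frac{1}{n + w + n^{2}}$)
$- 6 Z{\left(-11,\left(A{\left(-1,b{\left(0 \right)} \right)} - 10\right) - 2 \right)} = - \frac{6}{\left(\left(\left(-3 + 0\right) \left(-1\right) - 10\right) - 2\right) - 11 + \left(\left(\left(-3 + 0\right) \left(-1\right) - 10\right) - 2\right)^{2}} = - \frac{6}{\left(\left(\left(-3\right) \left(-1\right) - 10\right) - 2\right) - 11 + \left(\left(\left(-3\right) \left(-1\right) - 10\right) - 2\right)^{2}} = - \frac{6}{\left(\left(3 - 10\right) - 2\right) - 11 + \left(\left(3 - 10\right) - 2\right)^{2}} = - \frac{6}{\left(-7 - 2\right) - 11 + \left(-7 - 2\right)^{2}} = - \frac{6}{-9 - 11 + \left(-9\right)^{2}} = - \frac{6}{-9 - 11 + 81} = - \frac{6}{61}$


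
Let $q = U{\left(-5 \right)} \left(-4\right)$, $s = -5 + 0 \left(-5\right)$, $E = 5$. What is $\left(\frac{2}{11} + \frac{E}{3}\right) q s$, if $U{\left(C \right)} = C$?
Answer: $- \frac{6100}{33} \approx -184.85$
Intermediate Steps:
$s = -5$ ($s = -5 + 0 = -5$)
$q = 20$ ($q = \left(-5\right) \left(-4\right) = 20$)
$\left(\frac{2}{11} + \frac{E}{3}\right) q s = \left(\frac{2}{11} + \frac{5}{3}\right) 20 \left(-5\right) = \frac{61}{33} \cdot 20 \left(-5\right) = \frac{1220}{33} \left(-5\right) = - \frac{6100}{33}$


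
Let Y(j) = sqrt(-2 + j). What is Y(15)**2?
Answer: 13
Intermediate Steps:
Y(15)**2 = (sqrt(-2 + 15))**2 = (sqrt(13))**2 = 13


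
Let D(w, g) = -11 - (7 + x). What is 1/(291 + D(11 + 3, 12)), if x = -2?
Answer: 1/275 ≈ 0.0036364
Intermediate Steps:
D(w, g) = -16 (D(w, g) = -11 - (7 - 2) = -11 - 1*5 = -11 - 5 = -16)
1/(291 + D(11 + 3, 12)) = 1/(291 - 16) = 1/275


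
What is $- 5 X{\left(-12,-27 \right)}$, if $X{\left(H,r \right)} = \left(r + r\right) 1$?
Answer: $270$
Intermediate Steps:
$X{\left(H,r \right)} = 2 r$ ($X{\left(H,r \right)} = 2 r 1 = 2 r$)
$- 5 X{\left(-12,-27 \right)} = - 5 \cdot 2 \left(-27\right) = \left(-5\right) \left(-54\right) = 270$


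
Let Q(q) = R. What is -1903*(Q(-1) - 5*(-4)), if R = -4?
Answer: -30448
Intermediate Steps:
Q(q) = -4
-1903*(Q(-1) - 5*(-4)) = -1903*(-4 - 5*(-4)) = -1903*(-4 + 20) = -1903*16 = -30448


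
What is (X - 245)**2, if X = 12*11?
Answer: 12769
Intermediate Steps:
X = 132
(X - 245)**2 = (132 - 245)**2 = (-113)**2 = 12769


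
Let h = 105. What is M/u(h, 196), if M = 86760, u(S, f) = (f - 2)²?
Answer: 21690/9409 ≈ 2.3052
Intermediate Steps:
u(S, f) = (-2 + f)²
M/u(h, 196) = 86760/((-2 + 196)²) = 86760/(194²) = 86760/37636 = 86760*(1/37636) = 21690/9409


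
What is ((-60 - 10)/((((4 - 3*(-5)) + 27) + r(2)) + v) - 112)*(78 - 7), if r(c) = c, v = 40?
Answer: -352373/44 ≈ -8008.5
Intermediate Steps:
((-60 - 10)/((((4 - 3*(-5)) + 27) + r(2)) + v) - 112)*(78 - 7) = ((-60 - 10)/((((4 - 3*(-5)) + 27) + 2) + 40) - 112)*(78 - 7) = (-70/((((4 + 15) + 27) + 2) + 40) - 112)*71 = (-70/(((19 + 27) + 2) + 40) - 112)*71 = (-70/((46 + 2) + 40) - 112)*71 = (-70/(48 + 40) - 112)*71 = (-70/88 - 112)*71 = (-70*1/88 - 112)*71 = (-35/44 - 112)*71 = -4963/44*71 = -352373/44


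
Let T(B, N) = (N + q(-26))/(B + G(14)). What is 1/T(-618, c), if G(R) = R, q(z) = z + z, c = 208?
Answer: -151/39 ≈ -3.8718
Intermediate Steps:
q(z) = 2*z
T(B, N) = (-52 + N)/(14 + B) (T(B, N) = (N + 2*(-26))/(B + 14) = (N - 52)/(14 + B) = (-52 + N)/(14 + B))
1/T(-618, c) = 1/((-52 + 208)/(14 - 618)) = 1/(156/(-604)) = 1/(-1/604*156) = 1/(-39/151) = -151/39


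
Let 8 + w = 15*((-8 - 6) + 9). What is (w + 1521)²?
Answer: 2067844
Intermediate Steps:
w = -83 (w = -8 + 15*((-8 - 6) + 9) = -8 + 15*(-14 + 9) = -8 + 15*(-5) = -8 - 75 = -83)
(w + 1521)² = (-83 + 1521)² = 1438² = 2067844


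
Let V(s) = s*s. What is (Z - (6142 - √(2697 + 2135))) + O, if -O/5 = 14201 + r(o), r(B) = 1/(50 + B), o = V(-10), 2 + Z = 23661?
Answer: -1604641/30 + 4*√302 ≈ -53419.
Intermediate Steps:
Z = 23659 (Z = -2 + 23661 = 23659)
V(s) = s²
o = 100 (o = (-10)² = 100)
O = -2130151/30 (O = -5*(14201 + 1/(50 + 100)) = -5*(14201 + 1/150) = -5*2130151/150 = -2130151/30 ≈ -71005.)
(Z - (6142 - √(2697 + 2135))) + O = (23659 - (6142 - √(2697 + 2135))) - 2130151/30 = (23659 - (6142 - √4832)) - 2130151/30 = (23659 - (6142 - 4*√302)) - 2130151/30 = (23659 + (-6142 + 4*√302)) - 2130151/30 = (17517 + 4*√302) - 2130151/30 = -1604641/30 + 4*√302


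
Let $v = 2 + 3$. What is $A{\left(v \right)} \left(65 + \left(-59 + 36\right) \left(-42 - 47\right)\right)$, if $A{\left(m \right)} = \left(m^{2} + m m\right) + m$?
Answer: $116160$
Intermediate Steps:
$v = 5$
$A{\left(m \right)} = m + 2 m^{2}$ ($A{\left(m \right)} = \left(m^{2} + m^{2}\right) + m = 2 m^{2} + m = m + 2 m^{2}$)
$A{\left(v \right)} \left(65 + \left(-59 + 36\right) \left(-42 - 47\right)\right) = 5 \left(1 + 2 \cdot 5\right) \left(65 + \left(-59 + 36\right) \left(-42 - 47\right)\right) = 5 \left(1 + 10\right) \left(65 - -2047\right) = 5 \cdot 11 \left(65 + 2047\right) = 55 \cdot 2112 = 116160$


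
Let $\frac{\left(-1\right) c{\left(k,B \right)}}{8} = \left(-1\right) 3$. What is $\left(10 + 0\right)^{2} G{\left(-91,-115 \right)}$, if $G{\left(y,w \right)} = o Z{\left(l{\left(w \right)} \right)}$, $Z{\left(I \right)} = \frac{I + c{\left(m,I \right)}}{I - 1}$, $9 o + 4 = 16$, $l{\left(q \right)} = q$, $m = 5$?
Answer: $\frac{9100}{87} \approx 104.6$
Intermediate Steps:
$o = \frac{4}{3}$ ($o = - \frac{4}{9} + \frac{1}{9} \cdot 16 = - \frac{4}{9} + \frac{16}{9} = \frac{4}{3} \approx 1.3333$)
$c{\left(k,B \right)} = 24$ ($c{\left(k,B \right)} = - 8 \left(\left(-1\right) 3\right) = \left(-8\right) \left(-3\right) = 24$)
$Z{\left(I \right)} = \frac{24 + I}{-1 + I}$ ($Z{\left(I \right)} = \frac{I + 24}{I - 1} = \frac{24 + I}{-1 + I}$)
$G{\left(y,w \right)} = \frac{4 \left(24 + w\right)}{3 \left(-1 + w\right)}$ ($G{\left(y,w \right)} = \frac{4 \frac{24 + w}{-1 + w}}{3} = \frac{4 \left(24 + w\right)}{3 \left(-1 + w\right)}$)
$\left(10 + 0\right)^{2} G{\left(-91,-115 \right)} = \left(10 + 0\right)^{2} \frac{4 \left(24 - 115\right)}{3 \left(-1 - 115\right)} = 10^{2} \cdot \frac{4}{3} \frac{1}{-116} \left(-91\right) = 100 \cdot \frac{4}{3} \left(- \frac{1}{116}\right) \left(-91\right) = 100 \cdot \frac{91}{87} = \frac{9100}{87}$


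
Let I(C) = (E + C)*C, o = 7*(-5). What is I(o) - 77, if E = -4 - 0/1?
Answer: 1288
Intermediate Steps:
o = -35
E = -4 (E = -4 - 0 = -4 - 1*0 = -4 + 0 = -4)
I(C) = C*(-4 + C) (I(C) = (-4 + C)*C = C*(-4 + C))
I(o) - 77 = -35*(-4 - 35) - 77 = -35*(-39) - 77 = 1365 - 77 = 1288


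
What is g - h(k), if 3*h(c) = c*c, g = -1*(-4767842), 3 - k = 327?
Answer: 4732850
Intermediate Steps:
k = -324 (k = 3 - 1*327 = 3 - 327 = -324)
g = 4767842
h(c) = c²/3 (h(c) = (c*c)/3 = c²/3)
g - h(k) = 4767842 - (-324)²/3 = 4767842 - 104976/3 = 4767842 - 1*34992 = 4767842 - 34992 = 4732850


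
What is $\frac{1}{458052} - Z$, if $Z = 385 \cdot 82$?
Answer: $- \frac{14460701639}{458052} \approx -31570.0$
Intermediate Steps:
$Z = 31570$
$\frac{1}{458052} - Z = \frac{1}{458052} - 31570 = - \frac{14460701639}{458052}$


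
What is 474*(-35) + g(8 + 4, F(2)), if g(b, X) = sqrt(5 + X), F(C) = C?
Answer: -16590 + sqrt(7) ≈ -16587.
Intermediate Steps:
474*(-35) + g(8 + 4, F(2)) = 474*(-35) + sqrt(5 + 2) = -16590 + sqrt(7)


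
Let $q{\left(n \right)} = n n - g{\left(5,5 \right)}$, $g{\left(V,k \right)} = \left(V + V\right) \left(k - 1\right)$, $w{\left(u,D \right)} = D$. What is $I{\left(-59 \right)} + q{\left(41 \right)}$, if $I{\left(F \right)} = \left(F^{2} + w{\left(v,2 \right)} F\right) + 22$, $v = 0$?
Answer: $5026$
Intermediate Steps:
$g{\left(V,k \right)} = 2 V \left(-1 + k\right)$
$I{\left(F \right)} = 22 + F^{2} + 2 F$ ($I{\left(F \right)} = \left(F^{2} + 2 F\right) + 22 = 22 + F^{2} + 2 F$)
$q{\left(n \right)} = -40 + n^{2}$ ($q{\left(n \right)} = n n - 2 \cdot 5 \left(-1 + 5\right) = n^{2} - 2 \cdot 5 \cdot 4 = n^{2} - 40 = -40 + n^{2}$)
$I{\left(-59 \right)} + q{\left(41 \right)} = \left(22 + \left(-59\right)^{2} + 2 \left(-59\right)\right) - \left(40 - 41^{2}\right) = \left(22 + 3481 - 118\right) + \left(-40 + 1681\right) = 3385 + 1641 = 5026$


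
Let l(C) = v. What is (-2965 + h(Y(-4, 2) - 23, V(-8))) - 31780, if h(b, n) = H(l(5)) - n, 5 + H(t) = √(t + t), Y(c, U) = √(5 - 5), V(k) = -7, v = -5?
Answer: -34743 + I*√10 ≈ -34743.0 + 3.1623*I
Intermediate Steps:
l(C) = -5
Y(c, U) = 0 (Y(c, U) = √0 = 0)
H(t) = -5 + √2*√t (H(t) = -5 + √(t + t) = -5 + √(2*t) = -5 + √2*√t)
h(b, n) = -5 - n + I*√10 (h(b, n) = (-5 + √2*√(-5)) - n = (-5 + √2*(I*√5)) - n = (-5 + I*√10) - n = -5 - n + I*√10)
(-2965 + h(Y(-4, 2) - 23, V(-8))) - 31780 = (-2965 + (-5 - 1*(-7) + I*√10)) - 31780 = (-2965 + (-5 + 7 + I*√10)) - 31780 = (-2965 + (2 + I*√10)) - 31780 = (-2963 + I*√10) - 31780 = -34743 + I*√10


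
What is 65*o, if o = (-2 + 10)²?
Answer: 4160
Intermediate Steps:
o = 64 (o = 8² = 64)
65*o = 65*64 = 4160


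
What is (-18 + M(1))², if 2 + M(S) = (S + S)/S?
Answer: 324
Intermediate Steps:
M(S) = 0 (M(S) = -2 + (S + S)/S = -2 + (2*S)/S = -2 + 2 = 0)
(-18 + M(1))² = (-18 + 0)² = (-18)² = 324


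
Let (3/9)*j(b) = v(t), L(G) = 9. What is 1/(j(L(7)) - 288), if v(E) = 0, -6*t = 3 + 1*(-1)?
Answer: -1/288 ≈ -0.0034722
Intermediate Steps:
t = -⅓ (t = -(3 + 1*(-1))/6 = -(3 - 1)/6 = -⅙*2 = -⅓ ≈ -0.33333)
j(b) = 0 (j(b) = 3*0 = 0)
1/(j(L(7)) - 288) = 1/(0 - 288) = 1/(-288) = -1/288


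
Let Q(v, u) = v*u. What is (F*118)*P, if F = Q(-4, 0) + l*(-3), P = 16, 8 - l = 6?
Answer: -11328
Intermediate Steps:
l = 2 (l = 8 - 1*6 = 8 - 6 = 2)
Q(v, u) = u*v
F = -6 (F = 0*(-4) + 2*(-3) = 0 - 6 = -6)
(F*118)*P = -6*118*16 = -708*16 = -11328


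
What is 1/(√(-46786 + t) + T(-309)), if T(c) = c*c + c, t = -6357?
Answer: -I/(√53143 - 95172*I) ≈ 1.0507e-5 - 2.5451e-8*I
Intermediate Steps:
T(c) = c + c² (T(c) = c² + c = c + c²)
1/(√(-46786 + t) + T(-309)) = 1/(√(-46786 - 6357) - 309*(1 - 309)) = 1/(√(-53143) - 309*(-308)) = 1/(I*√53143 + 95172) = 1/(95172 + I*√53143)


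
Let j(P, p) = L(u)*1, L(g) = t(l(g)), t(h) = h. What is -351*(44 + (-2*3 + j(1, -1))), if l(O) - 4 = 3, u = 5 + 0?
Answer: -15795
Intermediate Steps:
u = 5
l(O) = 7 (l(O) = 4 + 3 = 7)
L(g) = 7
j(P, p) = 7 (j(P, p) = 7*1 = 7)
-351*(44 + (-2*3 + j(1, -1))) = -351*(44 + (-2*3 + 7)) = -351*(44 + (-6 + 7)) = -351*(44 + 1) = -351*45 = -15795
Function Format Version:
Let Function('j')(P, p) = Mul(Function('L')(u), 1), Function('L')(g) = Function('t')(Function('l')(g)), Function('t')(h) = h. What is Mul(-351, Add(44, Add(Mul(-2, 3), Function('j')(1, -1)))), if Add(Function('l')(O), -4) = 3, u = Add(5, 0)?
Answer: -15795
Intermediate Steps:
u = 5
Function('l')(O) = 7 (Function('l')(O) = Add(4, 3) = 7)
Function('L')(g) = 7
Function('j')(P, p) = 7 (Function('j')(P, p) = Mul(7, 1) = 7)
Mul(-351, Add(44, Add(Mul(-2, 3), Function('j')(1, -1)))) = Mul(-351, Add(44, Add(Mul(-2, 3), 7))) = Mul(-351, Add(44, Add(-6, 7))) = Mul(-351, Add(44, 1)) = Mul(-351, 45) = -15795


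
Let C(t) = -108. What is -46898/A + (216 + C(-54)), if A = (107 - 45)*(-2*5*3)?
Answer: 123889/930 ≈ 133.21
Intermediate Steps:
A = -1860 (A = 62*(-10*3) = 62*(-30) = -1860)
-46898/A + (216 + C(-54)) = -46898/(-1860) + (216 - 108) = -46898*(-1/1860) + 108 = 23449/930 + 108 = 123889/930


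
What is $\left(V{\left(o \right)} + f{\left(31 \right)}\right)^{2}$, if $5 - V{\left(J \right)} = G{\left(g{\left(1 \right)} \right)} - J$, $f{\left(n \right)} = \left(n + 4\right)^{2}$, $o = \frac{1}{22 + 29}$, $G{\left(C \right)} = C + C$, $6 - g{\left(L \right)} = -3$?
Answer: $\frac{3820846969}{2601} \approx 1.469 \cdot 10^{6}$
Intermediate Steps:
$g{\left(L \right)} = 9$ ($g{\left(L \right)} = 6 - -3 = 6 + 3 = 9$)
$G{\left(C \right)} = 2 C$
$o = \frac{1}{51} \approx 0.019608$
$f{\left(n \right)} = \left(4 + n\right)^{2}$
$V{\left(J \right)} = -13 + J$ ($V{\left(J \right)} = 5 - \left(2 \cdot 9 - J\right) = 5 - \left(18 - J\right) = 5 + \left(-18 + J\right) = -13 + J$)
$\left(V{\left(o \right)} + f{\left(31 \right)}\right)^{2} = \left(\left(-13 + \frac{1}{51}\right) + \left(4 + 31\right)^{2}\right)^{2} = \left(- \frac{662}{51} + 35^{2}\right)^{2} = \left(- \frac{662}{51} + 1225\right)^{2} = \left(\frac{61813}{51}\right)^{2} = \frac{3820846969}{2601}$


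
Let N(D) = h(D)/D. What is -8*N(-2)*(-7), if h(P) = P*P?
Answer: -112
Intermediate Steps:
h(P) = P²
N(D) = D (N(D) = D²/D = D)
-8*N(-2)*(-7) = -8*(-2)*(-7) = 16*(-7) = -112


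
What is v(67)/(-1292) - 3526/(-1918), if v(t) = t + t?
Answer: 1074645/619514 ≈ 1.7347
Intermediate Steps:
v(t) = 2*t
v(67)/(-1292) - 3526/(-1918) = (2*67)/(-1292) - 3526/(-1918) = 134*(-1/1292) - 3526*(-1/1918) = -67/646 + 1763/959 = 1074645/619514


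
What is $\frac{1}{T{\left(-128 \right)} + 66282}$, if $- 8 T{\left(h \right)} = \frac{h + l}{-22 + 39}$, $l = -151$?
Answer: $\frac{136}{9014631} \approx 1.5087 \cdot 10^{-5}$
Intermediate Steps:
$T{\left(h \right)} = \frac{151}{136} - \frac{h}{136}$ ($T{\left(h \right)} = - \frac{\left(h - 151\right) \frac{1}{-22 + 39}}{8} = - \frac{\left(-151 + h\right) \frac{1}{17}}{8} = - \frac{- \frac{151}{17} + \frac{h}{17}}{8} = \frac{151}{136} - \frac{h}{136}$)
$\frac{1}{T{\left(-128 \right)} + 66282} = \frac{1}{\left(\frac{151}{136} - - \frac{16}{17}\right) + 66282} = \frac{1}{\left(\frac{151}{136} + \frac{16}{17}\right) + 66282} = \frac{1}{\frac{279}{136} + 66282} = \frac{1}{\frac{9014631}{136}} = \frac{136}{9014631}$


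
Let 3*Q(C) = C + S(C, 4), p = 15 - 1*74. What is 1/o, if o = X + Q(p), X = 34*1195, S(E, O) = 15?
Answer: 3/121846 ≈ 2.4621e-5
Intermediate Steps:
p = -59 (p = 15 - 74 = -59)
Q(C) = 5 + C/3 (Q(C) = (C + 15)/3 = (15 + C)/3 = 5 + C/3)
X = 40630
o = 121846/3 (o = 40630 + (5 + (1/3)*(-59)) = 40630 + (5 - 59/3) = 40630 - 44/3 = 121846/3 ≈ 40615.)
1/o = 1/(121846/3) = 3/121846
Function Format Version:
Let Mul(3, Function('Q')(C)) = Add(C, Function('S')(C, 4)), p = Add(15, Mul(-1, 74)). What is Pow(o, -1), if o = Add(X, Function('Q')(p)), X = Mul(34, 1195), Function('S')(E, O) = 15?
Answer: Rational(3, 121846) ≈ 2.4621e-5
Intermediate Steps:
p = -59 (p = Add(15, -74) = -59)
Function('Q')(C) = Add(5, Mul(Rational(1, 3), C)) (Function('Q')(C) = Mul(Rational(1, 3), Add(C, 15)) = Mul(Rational(1, 3), Add(15, C)) = Add(5, Mul(Rational(1, 3), C)))
X = 40630
o = Rational(121846, 3) (o = Add(40630, Add(5, Mul(Rational(1, 3), -59))) = Add(40630, Add(5, Rational(-59, 3))) = Add(40630, Rational(-44, 3)) = Rational(121846, 3) ≈ 40615.)
Pow(o, -1) = Pow(Rational(121846, 3), -1) = Rational(3, 121846)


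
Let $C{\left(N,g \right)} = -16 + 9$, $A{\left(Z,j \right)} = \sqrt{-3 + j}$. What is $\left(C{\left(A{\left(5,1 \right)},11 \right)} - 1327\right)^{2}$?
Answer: $1779556$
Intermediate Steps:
$C{\left(N,g \right)} = -7$
$\left(C{\left(A{\left(5,1 \right)},11 \right)} - 1327\right)^{2} = \left(-7 - 1327\right)^{2} = \left(-1334\right)^{2} = 1779556$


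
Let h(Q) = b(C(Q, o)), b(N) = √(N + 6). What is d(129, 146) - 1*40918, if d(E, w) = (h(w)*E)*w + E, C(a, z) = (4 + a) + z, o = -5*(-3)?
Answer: -40789 + 56502*√19 ≈ 2.0550e+5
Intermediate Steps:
o = 15
C(a, z) = 4 + a + z
b(N) = √(6 + N)
h(Q) = √(25 + Q) (h(Q) = √(6 + (4 + Q + 15)) = √(6 + (19 + Q)) = √(25 + Q))
d(E, w) = E + E*w*√(25 + w) (d(E, w) = (√(25 + w)*E)*w + E = (E*√(25 + w))*w + E = E*w*√(25 + w) + E = E + E*w*√(25 + w))
d(129, 146) - 1*40918 = 129*(1 + 146*√(25 + 146)) - 1*40918 = 129*(1 + 146*√171) - 40918 = 129*(1 + 146*(3*√19)) - 40918 = 129*(1 + 438*√19) - 40918 = (129 + 56502*√19) - 40918 = -40789 + 56502*√19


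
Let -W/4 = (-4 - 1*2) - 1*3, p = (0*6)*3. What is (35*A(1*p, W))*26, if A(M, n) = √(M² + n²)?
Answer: 32760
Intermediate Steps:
p = 0 (p = 0*3 = 0)
W = 36 (W = -4*((-4 - 1*2) - 1*3) = -4*((-4 - 2) - 3) = -4*(-6 - 3) = -4*(-9) = 36)
(35*A(1*p, W))*26 = (35*√((1*0)² + 36²))*26 = (35*√(0² + 1296))*26 = (35*√(0 + 1296))*26 = (35*√1296)*26 = (35*36)*26 = 1260*26 = 32760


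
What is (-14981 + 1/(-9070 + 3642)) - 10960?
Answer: -140807749/5428 ≈ -25941.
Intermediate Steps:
(-14981 + 1/(-9070 + 3642)) - 10960 = (-14981 + 1/(-5428)) - 10960 = (-14981 - 1/5428) - 10960 = -81316869/5428 - 10960 = -140807749/5428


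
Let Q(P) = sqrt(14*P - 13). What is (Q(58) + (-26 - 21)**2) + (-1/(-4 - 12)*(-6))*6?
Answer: 8827/4 + sqrt(799) ≈ 2235.0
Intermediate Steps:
Q(P) = sqrt(-13 + 14*P)
(Q(58) + (-26 - 21)**2) + (-1/(-4 - 12)*(-6))*6 = (sqrt(-13 + 14*58) + (-26 - 21)**2) + (-1/(-4 - 12)*(-6))*6 = (sqrt(-13 + 812) + (-47)**2) + (-1/(-16)*(-6))*6 = (sqrt(799) + 2209) + (-1*(-1/16)*(-6))*6 = (2209 + sqrt(799)) + ((1/16)*(-6))*6 = (2209 + sqrt(799)) - 3/8*6 = (2209 + sqrt(799)) - 9/4 = 8827/4 + sqrt(799)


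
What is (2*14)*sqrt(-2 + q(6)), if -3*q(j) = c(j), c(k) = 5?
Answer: 28*I*sqrt(33)/3 ≈ 53.616*I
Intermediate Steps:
q(j) = -5/3 (q(j) = -1/3*5 = -5/3)
(2*14)*sqrt(-2 + q(6)) = (2*14)*sqrt(-2 - 5/3) = 28*sqrt(-11/3) = 28*(I*sqrt(33)/3) = 28*I*sqrt(33)/3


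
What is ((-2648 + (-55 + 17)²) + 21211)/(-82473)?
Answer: -6669/27491 ≈ -0.24259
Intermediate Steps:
((-2648 + (-55 + 17)²) + 21211)/(-82473) = ((-2648 + (-38)²) + 21211)*(-1/82473) = ((-2648 + 1444) + 21211)*(-1/82473) = (-1204 + 21211)*(-1/82473) = 20007*(-1/82473) = -6669/27491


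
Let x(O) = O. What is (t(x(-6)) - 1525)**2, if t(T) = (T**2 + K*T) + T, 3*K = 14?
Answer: 2319529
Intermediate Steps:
K = 14/3 (K = (1/3)*14 = 14/3 ≈ 4.6667)
t(T) = T**2 + 17*T/3 (t(T) = (T**2 + 14*T/3) + T = T**2 + 17*T/3)
(t(x(-6)) - 1525)**2 = ((1/3)*(-6)*(17 + 3*(-6)) - 1525)**2 = ((1/3)*(-6)*(17 - 18) - 1525)**2 = ((1/3)*(-6)*(-1) - 1525)**2 = (2 - 1525)**2 = (-1523)**2 = 2319529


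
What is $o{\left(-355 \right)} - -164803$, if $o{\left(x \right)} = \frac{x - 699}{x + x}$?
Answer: $\frac{58505592}{355} \approx 1.648 \cdot 10^{5}$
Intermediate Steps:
$o{\left(x \right)} = \frac{-699 + x}{2 x}$
$o{\left(-355 \right)} - -164803 = \frac{-699 - 355}{2 \left(-355\right)} - -164803 = \frac{1}{2} \left(- \frac{1}{355}\right) \left(-1054\right) + 164803 = \frac{527}{355} + 164803 = \frac{58505592}{355}$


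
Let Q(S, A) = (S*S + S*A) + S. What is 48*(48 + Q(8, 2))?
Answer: 6528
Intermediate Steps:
Q(S, A) = S + S² + A*S (Q(S, A) = (S² + A*S) + S = S + S² + A*S)
48*(48 + Q(8, 2)) = 48*(48 + 8*(1 + 2 + 8)) = 48*(48 + 8*11) = 48*(48 + 88) = 48*136 = 6528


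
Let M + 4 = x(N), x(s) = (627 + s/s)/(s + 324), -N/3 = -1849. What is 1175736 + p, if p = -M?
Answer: 6902768912/5871 ≈ 1.1757e+6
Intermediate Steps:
N = 5547 (N = -3*(-1849) = 5547)
x(s) = 628/(324 + s) (x(s) = (627 + 1)/(324 + s) = 628/(324 + s))
M = -22856/5871 (M = -4 + 628/(324 + 5547) = -4 + 628/5871 = -22856/5871 ≈ -3.8930)
p = 22856/5871 (p = -1*(-22856/5871) = 22856/5871 ≈ 3.8930)
1175736 + p = 1175736 + 22856/5871 = 6902768912/5871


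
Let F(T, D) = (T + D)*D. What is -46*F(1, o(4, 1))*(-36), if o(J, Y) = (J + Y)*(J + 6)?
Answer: 4222800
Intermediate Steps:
o(J, Y) = (6 + J)*(J + Y) (o(J, Y) = (J + Y)*(6 + J) = (6 + J)*(J + Y))
F(T, D) = D*(D + T) (F(T, D) = (D + T)*D = D*(D + T))
-46*F(1, o(4, 1))*(-36) = -46*(4² + 6*4 + 6*1 + 4*1)*((4² + 6*4 + 6*1 + 4*1) + 1)*(-36) = -46*(16 + 24 + 6 + 4)*((16 + 24 + 6 + 4) + 1)*(-36) = -2300*(50 + 1)*(-36) = -2300*51*(-36) = -46*2550*(-36) = -117300*(-36) = 4222800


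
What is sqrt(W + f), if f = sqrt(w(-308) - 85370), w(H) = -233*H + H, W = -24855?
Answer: sqrt(-24855 + 3*I*sqrt(1546)) ≈ 0.3741 + 157.66*I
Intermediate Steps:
w(H) = -232*H
f = 3*I*sqrt(1546) (f = sqrt(-232*(-308) - 85370) = sqrt(71456 - 85370) = sqrt(-13914) = 3*I*sqrt(1546) ≈ 117.96*I)
sqrt(W + f) = sqrt(-24855 + 3*I*sqrt(1546))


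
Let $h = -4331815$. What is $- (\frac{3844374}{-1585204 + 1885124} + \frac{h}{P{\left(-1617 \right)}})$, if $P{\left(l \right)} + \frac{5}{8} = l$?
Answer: $- \frac{5221666841167}{1940632360} \approx -2690.7$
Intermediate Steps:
$P{\left(l \right)} = - \frac{5}{8} + l$
$- (\frac{3844374}{-1585204 + 1885124} + \frac{h}{P{\left(-1617 \right)}}) = - (\frac{3844374}{-1585204 + 1885124} - \frac{4331815}{- \frac{5}{8} - 1617}) = - (\frac{3844374}{299920} - \frac{4331815}{- \frac{12941}{8}}) = - (3844374 \cdot \frac{1}{299920} - - \frac{34654520}{12941}) = - (\frac{1922187}{149960} + \frac{34654520}{12941}) = \left(-1\right) \frac{5221666841167}{1940632360} = - \frac{5221666841167}{1940632360}$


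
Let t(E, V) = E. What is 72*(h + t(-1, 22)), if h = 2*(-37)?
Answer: -5400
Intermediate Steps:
h = -74
72*(h + t(-1, 22)) = 72*(-74 - 1) = 72*(-75) = -5400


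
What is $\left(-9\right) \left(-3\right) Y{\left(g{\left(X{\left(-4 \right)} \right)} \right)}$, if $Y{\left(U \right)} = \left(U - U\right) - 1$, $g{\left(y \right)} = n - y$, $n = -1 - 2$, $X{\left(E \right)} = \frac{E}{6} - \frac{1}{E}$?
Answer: $-27$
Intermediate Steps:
$X{\left(E \right)} = - \frac{1}{E} + \frac{E}{6}$ ($X{\left(E \right)} = E \frac{1}{6} - \frac{1}{E} = \frac{E}{6} - \frac{1}{E} = - \frac{1}{E} + \frac{E}{6}$)
$n = -3$
$g{\left(y \right)} = -3 - y$
$Y{\left(U \right)} = -1$ ($Y{\left(U \right)} = 0 - 1 = -1$)
$\left(-9\right) \left(-3\right) Y{\left(g{\left(X{\left(-4 \right)} \right)} \right)} = \left(-9\right) \left(-3\right) \left(-1\right) = 27 \left(-1\right) = -27$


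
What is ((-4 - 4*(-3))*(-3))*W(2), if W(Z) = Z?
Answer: -48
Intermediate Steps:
((-4 - 4*(-3))*(-3))*W(2) = ((-4 - 4*(-3))*(-3))*2 = ((-4 + 12)*(-3))*2 = (8*(-3))*2 = -24*2 = -48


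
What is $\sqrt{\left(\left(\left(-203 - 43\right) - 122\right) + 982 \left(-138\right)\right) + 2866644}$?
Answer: $2 \sqrt{682690} \approx 1652.5$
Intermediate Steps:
$\sqrt{\left(\left(\left(-203 - 43\right) - 122\right) + 982 \left(-138\right)\right) + 2866644} = \sqrt{\left(\left(-246 - 122\right) - 135516\right) + 2866644} = \sqrt{\left(-368 - 135516\right) + 2866644} = \sqrt{-135884 + 2866644} = \sqrt{2730760} = 2 \sqrt{682690}$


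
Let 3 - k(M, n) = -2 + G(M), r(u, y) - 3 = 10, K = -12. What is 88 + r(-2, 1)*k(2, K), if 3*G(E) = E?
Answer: 433/3 ≈ 144.33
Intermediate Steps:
G(E) = E/3
r(u, y) = 13 (r(u, y) = 3 + 10 = 13)
k(M, n) = 5 - M/3 (k(M, n) = 3 - (-2 + M/3) = 3 + (2 - M/3) = 5 - M/3)
88 + r(-2, 1)*k(2, K) = 88 + 13*(5 - 1/3*2) = 88 + 13*(5 - 2/3) = 88 + 13*(13/3) = 88 + 169/3 = 433/3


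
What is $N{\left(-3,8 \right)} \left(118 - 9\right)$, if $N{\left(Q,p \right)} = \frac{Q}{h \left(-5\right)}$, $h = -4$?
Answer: $- \frac{327}{20} \approx -16.35$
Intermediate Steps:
$N{\left(Q,p \right)} = \frac{Q}{20}$ ($N{\left(Q,p \right)} = \frac{Q}{\left(-4\right) \left(-5\right)} = \frac{Q}{20}$)
$N{\left(-3,8 \right)} \left(118 - 9\right) = \frac{1}{20} \left(-3\right) \left(118 - 9\right) = \left(- \frac{3}{20}\right) 109 = - \frac{327}{20}$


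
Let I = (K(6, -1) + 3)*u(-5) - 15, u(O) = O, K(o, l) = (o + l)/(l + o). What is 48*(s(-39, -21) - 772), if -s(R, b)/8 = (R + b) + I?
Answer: -576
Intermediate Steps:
K(o, l) = 1 (K(o, l) = (l + o)/(l + o) = 1)
I = -35 (I = (1 + 3)*(-5) - 15 = 4*(-5) - 15 = -20 - 15 = -35)
s(R, b) = 280 - 8*R - 8*b (s(R, b) = -8*((R + b) - 35) = -8*(-35 + R + b) = 280 - 8*R - 8*b)
48*(s(-39, -21) - 772) = 48*((280 - 8*(-39) - 8*(-21)) - 772) = 48*((280 + 312 + 168) - 772) = 48*(760 - 772) = 48*(-12) = -576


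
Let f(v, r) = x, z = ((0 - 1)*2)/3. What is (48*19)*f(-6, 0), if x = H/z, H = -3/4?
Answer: 1026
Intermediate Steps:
H = -¾ (H = -3*¼ = -¾ ≈ -0.75000)
z = -⅔ (z = -1*2*(⅓) = -2*⅓ = -⅔ ≈ -0.66667)
x = 9/8 (x = -3/(4*(-⅔)) = -¾*(-3/2) = 9/8 ≈ 1.1250)
f(v, r) = 9/8
(48*19)*f(-6, 0) = (48*19)*(9/8) = 912*(9/8) = 1026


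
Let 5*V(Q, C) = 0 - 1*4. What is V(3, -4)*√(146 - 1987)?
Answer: -4*I*√1841/5 ≈ -34.326*I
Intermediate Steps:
V(Q, C) = -⅘ (V(Q, C) = (0 - 1*4)/5 = (0 - 4)/5 = (⅕)*(-4) = -⅘)
V(3, -4)*√(146 - 1987) = -4*√(146 - 1987)/5 = -4*I*√1841/5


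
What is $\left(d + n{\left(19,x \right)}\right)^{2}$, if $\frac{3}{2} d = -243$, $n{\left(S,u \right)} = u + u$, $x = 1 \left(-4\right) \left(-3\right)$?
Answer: $19044$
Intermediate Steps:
$x = 12$ ($x = \left(-4\right) \left(-3\right) = 12$)
$n{\left(S,u \right)} = 2 u$
$d = -162$ ($d = \frac{2}{3} \left(-243\right) = -162$)
$\left(d + n{\left(19,x \right)}\right)^{2} = \left(-162 + 2 \cdot 12\right)^{2} = \left(-162 + 24\right)^{2} = \left(-138\right)^{2} = 19044$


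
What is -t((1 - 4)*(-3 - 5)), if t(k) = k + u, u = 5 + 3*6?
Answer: -47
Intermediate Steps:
u = 23 (u = 5 + 18 = 23)
t(k) = 23 + k (t(k) = k + 23 = 23 + k)
-t((1 - 4)*(-3 - 5)) = -(23 + (1 - 4)*(-3 - 5)) = -(23 - 3*(-8)) = -(23 + 24) = -1*47 = -47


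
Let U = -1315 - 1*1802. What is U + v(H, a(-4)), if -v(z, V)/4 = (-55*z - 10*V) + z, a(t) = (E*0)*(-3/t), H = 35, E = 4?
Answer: 4443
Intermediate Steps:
a(t) = 0 (a(t) = (4*0)*(-3/t) = 0*(-3/t) = 0)
U = -3117 (U = -1315 - 1802 = -3117)
v(z, V) = 40*V + 216*z (v(z, V) = -4*((-55*z - 10*V) + z) = -4*(-54*z - 10*V) = 40*V + 216*z)
U + v(H, a(-4)) = -3117 + (40*0 + 216*35) = -3117 + (0 + 7560) = -3117 + 7560 = 4443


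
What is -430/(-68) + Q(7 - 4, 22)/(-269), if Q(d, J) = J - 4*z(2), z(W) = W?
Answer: 57359/9146 ≈ 6.2715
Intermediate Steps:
Q(d, J) = -8 + J (Q(d, J) = J - 4*2 = J - 8 = -8 + J)
-430/(-68) + Q(7 - 4, 22)/(-269) = -430/(-68) + (-8 + 22)/(-269) = -430*(-1/68) + 14*(-1/269) = 215/34 - 14/269 = 57359/9146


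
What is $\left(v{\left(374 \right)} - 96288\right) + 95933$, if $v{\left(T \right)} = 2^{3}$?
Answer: $-347$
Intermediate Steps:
$v{\left(T \right)} = 8$
$\left(v{\left(374 \right)} - 96288\right) + 95933 = \left(8 - 96288\right) + 95933 = -96280 + 95933 = -347$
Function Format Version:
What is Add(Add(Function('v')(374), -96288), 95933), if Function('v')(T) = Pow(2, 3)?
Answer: -347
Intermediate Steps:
Function('v')(T) = 8
Add(Add(Function('v')(374), -96288), 95933) = Add(Add(8, -96288), 95933) = Add(-96280, 95933) = -347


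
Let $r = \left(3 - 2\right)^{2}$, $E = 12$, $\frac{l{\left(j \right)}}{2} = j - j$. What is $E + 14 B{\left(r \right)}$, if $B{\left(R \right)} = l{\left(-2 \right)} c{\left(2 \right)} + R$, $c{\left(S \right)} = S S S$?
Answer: $26$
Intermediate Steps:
$l{\left(j \right)} = 0$ ($l{\left(j \right)} = 2 \left(j - j\right) = 2 \cdot 0 = 0$)
$c{\left(S \right)} = S^{3}$ ($c{\left(S \right)} = S^{2} S = S^{3}$)
$r = 1$ ($r = 1^{2} = 1$)
$B{\left(R \right)} = R$ ($B{\left(R \right)} = 0 \cdot 2^{3} + R = 0 \cdot 8 + R = 0 + R = R$)
$E + 14 B{\left(r \right)} = 12 + 14 \cdot 1 = 12 + 14 = 26$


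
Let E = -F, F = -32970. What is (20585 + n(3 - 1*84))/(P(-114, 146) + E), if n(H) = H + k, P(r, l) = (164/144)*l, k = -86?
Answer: 367524/596453 ≈ 0.61618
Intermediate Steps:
P(r, l) = 41*l/36 (P(r, l) = (164*(1/144))*l = 41*l/36)
n(H) = -86 + H (n(H) = H - 86 = -86 + H)
E = 32970 (E = -1*(-32970) = 32970)
(20585 + n(3 - 1*84))/(P(-114, 146) + E) = (20585 + (-86 + (3 - 1*84)))/((41/36)*146 + 32970) = (20585 + (-86 + (3 - 84)))/(2993/18 + 32970) = (20585 + (-86 - 81))/(596453/18) = (20585 - 167)*(18/596453) = 20418*(18/596453) = 367524/596453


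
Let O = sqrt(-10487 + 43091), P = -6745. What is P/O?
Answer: -355*sqrt(8151)/858 ≈ -37.355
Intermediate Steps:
O = 2*sqrt(8151) (O = sqrt(32604) = 2*sqrt(8151) ≈ 180.57)
P/O = -6745*sqrt(8151)/16302 = -355*sqrt(8151)/858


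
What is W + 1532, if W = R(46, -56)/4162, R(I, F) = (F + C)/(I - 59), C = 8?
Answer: 41445220/27053 ≈ 1532.0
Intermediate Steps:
R(I, F) = (8 + F)/(-59 + I) (R(I, F) = (F + 8)/(I - 59) = (8 + F)/(-59 + I))
W = 24/27053 (W = ((8 - 56)/(-59 + 46))/4162 = (-48/(-13))*(1/4162) = -1/13*(-48)*(1/4162) = (48/13)*(1/4162) = 24/27053 ≈ 0.00088715)
W + 1532 = 24/27053 + 1532 = 41445220/27053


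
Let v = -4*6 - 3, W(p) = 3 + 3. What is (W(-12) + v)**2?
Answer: 441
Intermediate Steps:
W(p) = 6
v = -27 (v = -24 - 3 = -27)
(W(-12) + v)**2 = (6 - 27)**2 = (-21)**2 = 441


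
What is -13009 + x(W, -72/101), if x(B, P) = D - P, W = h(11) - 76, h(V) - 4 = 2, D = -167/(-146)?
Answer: -191803335/14746 ≈ -13007.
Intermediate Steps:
D = 167/146 (D = -167*(-1/146) = 167/146 ≈ 1.1438)
h(V) = 6 (h(V) = 4 + 2 = 6)
W = -70 (W = 6 - 76 = -70)
x(B, P) = 167/146 - P
-13009 + x(W, -72/101) = -13009 + (167/146 - (-72)/101) = -13009 + (167/146 - 1*(-72/101)) = -13009 + (167/146 + 72/101) = -13009 + 27379/14746 = -191803335/14746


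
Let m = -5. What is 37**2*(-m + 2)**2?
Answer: 67081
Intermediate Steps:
37**2*(-m + 2)**2 = 37**2*(-1*(-5) + 2)**2 = 1369*(5 + 2)**2 = 1369*7**2 = 1369*49 = 67081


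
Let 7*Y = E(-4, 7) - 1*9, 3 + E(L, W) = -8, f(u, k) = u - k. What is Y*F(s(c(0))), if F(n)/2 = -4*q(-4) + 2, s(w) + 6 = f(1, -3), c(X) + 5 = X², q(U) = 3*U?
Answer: -2000/7 ≈ -285.71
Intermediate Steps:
E(L, W) = -11 (E(L, W) = -3 - 8 = -11)
c(X) = -5 + X²
s(w) = -2 (s(w) = -6 + (1 - 1*(-3)) = -6 + (1 + 3) = -6 + 4 = -2)
F(n) = 100 (F(n) = 2*(-12*(-4) + 2) = 2*(-4*(-12) + 2) = 2*(48 + 2) = 2*50 = 100)
Y = -20/7 (Y = (-11 - 1*9)/7 = (-11 - 9)/7 = (⅐)*(-20) = -20/7 ≈ -2.8571)
Y*F(s(c(0))) = -20/7*100 = -2000/7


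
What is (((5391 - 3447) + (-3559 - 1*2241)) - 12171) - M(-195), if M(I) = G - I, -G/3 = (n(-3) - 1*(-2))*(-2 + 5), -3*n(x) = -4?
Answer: -16192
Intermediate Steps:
n(x) = 4/3 (n(x) = -1/3*(-4) = 4/3)
G = -30 (G = -3*(4/3 - 1*(-2))*(-2 + 5) = -3*(4/3 + 2)*3 = -10*3 = -3*10 = -30)
M(I) = -30 - I
(((5391 - 3447) + (-3559 - 1*2241)) - 12171) - M(-195) = (((5391 - 3447) + (-3559 - 1*2241)) - 12171) - (-30 - 1*(-195)) = ((1944 + (-3559 - 2241)) - 12171) - (-30 + 195) = ((1944 - 5800) - 12171) - 1*165 = (-3856 - 12171) - 165 = -16027 - 165 = -16192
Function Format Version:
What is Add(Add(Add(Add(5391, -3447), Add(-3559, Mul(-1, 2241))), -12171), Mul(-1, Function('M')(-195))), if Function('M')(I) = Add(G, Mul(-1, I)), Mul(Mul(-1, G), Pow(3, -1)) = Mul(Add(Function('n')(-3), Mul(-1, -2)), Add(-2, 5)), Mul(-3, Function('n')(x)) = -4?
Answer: -16192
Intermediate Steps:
Function('n')(x) = Rational(4, 3) (Function('n')(x) = Mul(Rational(-1, 3), -4) = Rational(4, 3))
G = -30 (G = Mul(-3, Mul(Add(Rational(4, 3), Mul(-1, -2)), Add(-2, 5))) = Mul(-3, Mul(Add(Rational(4, 3), 2), 3)) = Mul(-3, Mul(Rational(10, 3), 3)) = Mul(-3, 10) = -30)
Function('M')(I) = Add(-30, Mul(-1, I))
Add(Add(Add(Add(5391, -3447), Add(-3559, Mul(-1, 2241))), -12171), Mul(-1, Function('M')(-195))) = Add(Add(Add(Add(5391, -3447), Add(-3559, Mul(-1, 2241))), -12171), Mul(-1, Add(-30, Mul(-1, -195)))) = Add(Add(Add(1944, Add(-3559, -2241)), -12171), Mul(-1, Add(-30, 195))) = Add(Add(Add(1944, -5800), -12171), Mul(-1, 165)) = Add(Add(-3856, -12171), -165) = Add(-16027, -165) = -16192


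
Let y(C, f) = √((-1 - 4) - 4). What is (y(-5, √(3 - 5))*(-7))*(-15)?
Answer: 315*I ≈ 315.0*I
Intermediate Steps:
y(C, f) = 3*I (y(C, f) = √(-5 - 4) = √(-9) = 3*I)
(y(-5, √(3 - 5))*(-7))*(-15) = ((3*I)*(-7))*(-15) = -21*I*(-15) = 315*I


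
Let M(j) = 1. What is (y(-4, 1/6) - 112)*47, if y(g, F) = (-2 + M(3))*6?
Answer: -5546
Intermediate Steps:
y(g, F) = -6 (y(g, F) = (-2 + 1)*6 = -1*6 = -6)
(y(-4, 1/6) - 112)*47 = (-6 - 112)*47 = -118*47 = -5546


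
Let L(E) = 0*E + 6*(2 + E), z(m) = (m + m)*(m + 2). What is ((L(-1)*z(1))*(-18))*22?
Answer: -14256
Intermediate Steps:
z(m) = 2*m*(2 + m) (z(m) = (2*m)*(2 + m) = 2*m*(2 + m))
L(E) = 12 + 6*E (L(E) = 0 + (12 + 6*E) = 12 + 6*E)
((L(-1)*z(1))*(-18))*22 = (((12 + 6*(-1))*(2*1*(2 + 1)))*(-18))*22 = (((12 - 6)*(2*1*3))*(-18))*22 = ((6*6)*(-18))*22 = (36*(-18))*22 = -648*22 = -14256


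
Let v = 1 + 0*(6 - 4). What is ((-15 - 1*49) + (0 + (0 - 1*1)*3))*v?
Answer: -67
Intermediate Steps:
v = 1 (v = 1 + 0*2 = 1 + 0 = 1)
((-15 - 1*49) + (0 + (0 - 1*1)*3))*v = ((-15 - 1*49) + (0 + (0 - 1*1)*3))*1 = ((-15 - 49) + (0 + (0 - 1)*3))*1 = (-64 + (0 - 1*3))*1 = (-64 + (0 - 3))*1 = (-64 - 3)*1 = -67*1 = -67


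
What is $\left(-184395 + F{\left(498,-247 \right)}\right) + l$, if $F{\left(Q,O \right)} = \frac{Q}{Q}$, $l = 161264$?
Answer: $-23130$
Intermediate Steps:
$F{\left(Q,O \right)} = 1$
$\left(-184395 + F{\left(498,-247 \right)}\right) + l = \left(-184395 + 1\right) + 161264 = -184394 + 161264 = -23130$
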